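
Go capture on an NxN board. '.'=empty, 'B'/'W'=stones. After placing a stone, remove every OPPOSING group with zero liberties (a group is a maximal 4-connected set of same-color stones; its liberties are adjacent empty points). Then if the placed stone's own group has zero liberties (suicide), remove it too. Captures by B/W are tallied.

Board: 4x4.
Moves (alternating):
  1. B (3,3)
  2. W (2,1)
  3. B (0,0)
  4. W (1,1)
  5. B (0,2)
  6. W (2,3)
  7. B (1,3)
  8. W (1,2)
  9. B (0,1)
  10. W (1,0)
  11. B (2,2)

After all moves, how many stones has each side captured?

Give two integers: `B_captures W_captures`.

Move 1: B@(3,3) -> caps B=0 W=0
Move 2: W@(2,1) -> caps B=0 W=0
Move 3: B@(0,0) -> caps B=0 W=0
Move 4: W@(1,1) -> caps B=0 W=0
Move 5: B@(0,2) -> caps B=0 W=0
Move 6: W@(2,3) -> caps B=0 W=0
Move 7: B@(1,3) -> caps B=0 W=0
Move 8: W@(1,2) -> caps B=0 W=0
Move 9: B@(0,1) -> caps B=0 W=0
Move 10: W@(1,0) -> caps B=0 W=0
Move 11: B@(2,2) -> caps B=1 W=0

Answer: 1 0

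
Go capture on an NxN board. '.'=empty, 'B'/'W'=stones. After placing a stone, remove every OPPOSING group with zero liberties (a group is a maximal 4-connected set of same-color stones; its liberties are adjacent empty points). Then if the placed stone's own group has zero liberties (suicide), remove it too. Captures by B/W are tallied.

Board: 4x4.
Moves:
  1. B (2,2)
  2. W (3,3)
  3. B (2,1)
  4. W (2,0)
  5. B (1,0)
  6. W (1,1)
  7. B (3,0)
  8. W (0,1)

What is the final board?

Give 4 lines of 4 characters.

Answer: .W..
BW..
.BB.
B..W

Derivation:
Move 1: B@(2,2) -> caps B=0 W=0
Move 2: W@(3,3) -> caps B=0 W=0
Move 3: B@(2,1) -> caps B=0 W=0
Move 4: W@(2,0) -> caps B=0 W=0
Move 5: B@(1,0) -> caps B=0 W=0
Move 6: W@(1,1) -> caps B=0 W=0
Move 7: B@(3,0) -> caps B=1 W=0
Move 8: W@(0,1) -> caps B=1 W=0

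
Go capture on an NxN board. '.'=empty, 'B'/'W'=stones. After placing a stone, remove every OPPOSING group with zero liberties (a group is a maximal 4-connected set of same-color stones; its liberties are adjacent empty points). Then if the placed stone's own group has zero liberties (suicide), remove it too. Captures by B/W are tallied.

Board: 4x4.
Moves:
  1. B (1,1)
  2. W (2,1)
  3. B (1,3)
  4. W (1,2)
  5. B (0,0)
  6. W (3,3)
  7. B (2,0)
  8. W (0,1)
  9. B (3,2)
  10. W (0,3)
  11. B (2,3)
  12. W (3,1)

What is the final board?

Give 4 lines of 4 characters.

Move 1: B@(1,1) -> caps B=0 W=0
Move 2: W@(2,1) -> caps B=0 W=0
Move 3: B@(1,3) -> caps B=0 W=0
Move 4: W@(1,2) -> caps B=0 W=0
Move 5: B@(0,0) -> caps B=0 W=0
Move 6: W@(3,3) -> caps B=0 W=0
Move 7: B@(2,0) -> caps B=0 W=0
Move 8: W@(0,1) -> caps B=0 W=0
Move 9: B@(3,2) -> caps B=0 W=0
Move 10: W@(0,3) -> caps B=0 W=0
Move 11: B@(2,3) -> caps B=1 W=0
Move 12: W@(3,1) -> caps B=1 W=0

Answer: BW.W
.BWB
BW.B
.WB.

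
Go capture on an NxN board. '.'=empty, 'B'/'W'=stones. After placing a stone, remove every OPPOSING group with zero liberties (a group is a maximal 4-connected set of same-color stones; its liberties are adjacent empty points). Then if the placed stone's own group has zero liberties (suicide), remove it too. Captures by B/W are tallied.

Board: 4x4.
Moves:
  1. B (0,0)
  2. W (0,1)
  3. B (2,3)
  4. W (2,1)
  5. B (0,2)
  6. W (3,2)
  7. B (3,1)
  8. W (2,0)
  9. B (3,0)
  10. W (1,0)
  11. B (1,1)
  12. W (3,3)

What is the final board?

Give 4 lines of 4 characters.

Answer: .WB.
WB..
WW.B
..WW

Derivation:
Move 1: B@(0,0) -> caps B=0 W=0
Move 2: W@(0,1) -> caps B=0 W=0
Move 3: B@(2,3) -> caps B=0 W=0
Move 4: W@(2,1) -> caps B=0 W=0
Move 5: B@(0,2) -> caps B=0 W=0
Move 6: W@(3,2) -> caps B=0 W=0
Move 7: B@(3,1) -> caps B=0 W=0
Move 8: W@(2,0) -> caps B=0 W=0
Move 9: B@(3,0) -> caps B=0 W=0
Move 10: W@(1,0) -> caps B=0 W=1
Move 11: B@(1,1) -> caps B=0 W=1
Move 12: W@(3,3) -> caps B=0 W=1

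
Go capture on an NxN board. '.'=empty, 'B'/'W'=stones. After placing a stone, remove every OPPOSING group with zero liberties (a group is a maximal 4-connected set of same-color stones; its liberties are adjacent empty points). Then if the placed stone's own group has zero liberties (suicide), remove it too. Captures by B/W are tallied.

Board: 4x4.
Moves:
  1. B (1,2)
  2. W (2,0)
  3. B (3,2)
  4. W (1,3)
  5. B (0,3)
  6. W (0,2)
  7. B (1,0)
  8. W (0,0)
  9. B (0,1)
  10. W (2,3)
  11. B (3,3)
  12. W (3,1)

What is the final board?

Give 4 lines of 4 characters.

Move 1: B@(1,2) -> caps B=0 W=0
Move 2: W@(2,0) -> caps B=0 W=0
Move 3: B@(3,2) -> caps B=0 W=0
Move 4: W@(1,3) -> caps B=0 W=0
Move 5: B@(0,3) -> caps B=0 W=0
Move 6: W@(0,2) -> caps B=0 W=1
Move 7: B@(1,0) -> caps B=0 W=1
Move 8: W@(0,0) -> caps B=0 W=1
Move 9: B@(0,1) -> caps B=1 W=1
Move 10: W@(2,3) -> caps B=1 W=1
Move 11: B@(3,3) -> caps B=1 W=1
Move 12: W@(3,1) -> caps B=1 W=1

Answer: .BW.
B.BW
W..W
.WBB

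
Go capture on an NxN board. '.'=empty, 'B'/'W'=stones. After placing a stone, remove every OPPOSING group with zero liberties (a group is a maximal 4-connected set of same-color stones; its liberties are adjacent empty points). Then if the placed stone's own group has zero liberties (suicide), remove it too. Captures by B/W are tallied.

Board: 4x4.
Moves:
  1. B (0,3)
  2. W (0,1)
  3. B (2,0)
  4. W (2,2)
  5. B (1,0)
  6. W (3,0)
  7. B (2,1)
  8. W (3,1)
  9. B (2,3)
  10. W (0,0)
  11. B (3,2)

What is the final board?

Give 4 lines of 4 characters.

Answer: WW.B
B...
BBWB
..B.

Derivation:
Move 1: B@(0,3) -> caps B=0 W=0
Move 2: W@(0,1) -> caps B=0 W=0
Move 3: B@(2,0) -> caps B=0 W=0
Move 4: W@(2,2) -> caps B=0 W=0
Move 5: B@(1,0) -> caps B=0 W=0
Move 6: W@(3,0) -> caps B=0 W=0
Move 7: B@(2,1) -> caps B=0 W=0
Move 8: W@(3,1) -> caps B=0 W=0
Move 9: B@(2,3) -> caps B=0 W=0
Move 10: W@(0,0) -> caps B=0 W=0
Move 11: B@(3,2) -> caps B=2 W=0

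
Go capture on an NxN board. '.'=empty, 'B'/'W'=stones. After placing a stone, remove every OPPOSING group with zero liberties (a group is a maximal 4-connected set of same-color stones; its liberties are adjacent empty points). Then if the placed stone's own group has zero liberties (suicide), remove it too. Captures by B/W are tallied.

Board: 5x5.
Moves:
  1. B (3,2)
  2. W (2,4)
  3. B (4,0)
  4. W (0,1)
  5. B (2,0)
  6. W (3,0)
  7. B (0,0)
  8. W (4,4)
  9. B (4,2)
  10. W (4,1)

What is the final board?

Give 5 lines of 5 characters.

Move 1: B@(3,2) -> caps B=0 W=0
Move 2: W@(2,4) -> caps B=0 W=0
Move 3: B@(4,0) -> caps B=0 W=0
Move 4: W@(0,1) -> caps B=0 W=0
Move 5: B@(2,0) -> caps B=0 W=0
Move 6: W@(3,0) -> caps B=0 W=0
Move 7: B@(0,0) -> caps B=0 W=0
Move 8: W@(4,4) -> caps B=0 W=0
Move 9: B@(4,2) -> caps B=0 W=0
Move 10: W@(4,1) -> caps B=0 W=1

Answer: BW...
.....
B...W
W.B..
.WB.W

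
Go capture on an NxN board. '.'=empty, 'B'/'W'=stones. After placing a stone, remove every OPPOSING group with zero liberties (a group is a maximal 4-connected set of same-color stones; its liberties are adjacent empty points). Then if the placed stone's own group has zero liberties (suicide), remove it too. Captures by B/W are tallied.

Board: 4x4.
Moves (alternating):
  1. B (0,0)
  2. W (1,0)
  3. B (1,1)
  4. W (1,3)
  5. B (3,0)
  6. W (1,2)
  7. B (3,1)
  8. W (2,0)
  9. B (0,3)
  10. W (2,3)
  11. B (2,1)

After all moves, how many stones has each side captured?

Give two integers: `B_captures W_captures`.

Answer: 2 0

Derivation:
Move 1: B@(0,0) -> caps B=0 W=0
Move 2: W@(1,0) -> caps B=0 W=0
Move 3: B@(1,1) -> caps B=0 W=0
Move 4: W@(1,3) -> caps B=0 W=0
Move 5: B@(3,0) -> caps B=0 W=0
Move 6: W@(1,2) -> caps B=0 W=0
Move 7: B@(3,1) -> caps B=0 W=0
Move 8: W@(2,0) -> caps B=0 W=0
Move 9: B@(0,3) -> caps B=0 W=0
Move 10: W@(2,3) -> caps B=0 W=0
Move 11: B@(2,1) -> caps B=2 W=0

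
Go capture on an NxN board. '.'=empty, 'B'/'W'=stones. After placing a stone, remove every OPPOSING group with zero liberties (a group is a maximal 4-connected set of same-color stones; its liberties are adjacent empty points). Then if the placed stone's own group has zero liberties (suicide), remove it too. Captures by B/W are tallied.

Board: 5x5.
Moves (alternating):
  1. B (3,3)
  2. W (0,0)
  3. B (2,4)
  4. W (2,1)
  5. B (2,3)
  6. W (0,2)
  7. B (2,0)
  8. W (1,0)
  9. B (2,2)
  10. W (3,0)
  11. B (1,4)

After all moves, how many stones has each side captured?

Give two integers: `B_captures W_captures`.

Move 1: B@(3,3) -> caps B=0 W=0
Move 2: W@(0,0) -> caps B=0 W=0
Move 3: B@(2,4) -> caps B=0 W=0
Move 4: W@(2,1) -> caps B=0 W=0
Move 5: B@(2,3) -> caps B=0 W=0
Move 6: W@(0,2) -> caps B=0 W=0
Move 7: B@(2,0) -> caps B=0 W=0
Move 8: W@(1,0) -> caps B=0 W=0
Move 9: B@(2,2) -> caps B=0 W=0
Move 10: W@(3,0) -> caps B=0 W=1
Move 11: B@(1,4) -> caps B=0 W=1

Answer: 0 1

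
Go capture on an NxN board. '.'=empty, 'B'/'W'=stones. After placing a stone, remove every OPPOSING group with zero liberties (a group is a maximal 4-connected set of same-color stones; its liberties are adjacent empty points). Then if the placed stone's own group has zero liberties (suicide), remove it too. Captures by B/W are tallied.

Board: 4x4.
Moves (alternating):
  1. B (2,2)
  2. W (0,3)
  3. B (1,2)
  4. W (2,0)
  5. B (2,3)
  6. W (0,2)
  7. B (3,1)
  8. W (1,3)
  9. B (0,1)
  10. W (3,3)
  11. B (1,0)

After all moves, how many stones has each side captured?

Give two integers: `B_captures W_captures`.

Move 1: B@(2,2) -> caps B=0 W=0
Move 2: W@(0,3) -> caps B=0 W=0
Move 3: B@(1,2) -> caps B=0 W=0
Move 4: W@(2,0) -> caps B=0 W=0
Move 5: B@(2,3) -> caps B=0 W=0
Move 6: W@(0,2) -> caps B=0 W=0
Move 7: B@(3,1) -> caps B=0 W=0
Move 8: W@(1,3) -> caps B=0 W=0
Move 9: B@(0,1) -> caps B=3 W=0
Move 10: W@(3,3) -> caps B=3 W=0
Move 11: B@(1,0) -> caps B=3 W=0

Answer: 3 0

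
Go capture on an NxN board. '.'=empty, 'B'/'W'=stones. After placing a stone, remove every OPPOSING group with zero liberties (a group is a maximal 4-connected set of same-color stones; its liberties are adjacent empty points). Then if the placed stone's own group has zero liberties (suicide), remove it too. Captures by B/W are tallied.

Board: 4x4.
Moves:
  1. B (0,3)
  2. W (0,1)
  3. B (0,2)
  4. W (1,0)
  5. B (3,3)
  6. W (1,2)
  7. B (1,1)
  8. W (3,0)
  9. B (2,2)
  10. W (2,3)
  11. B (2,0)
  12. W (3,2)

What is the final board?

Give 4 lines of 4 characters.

Answer: .WBB
WBW.
B.BW
W.W.

Derivation:
Move 1: B@(0,3) -> caps B=0 W=0
Move 2: W@(0,1) -> caps B=0 W=0
Move 3: B@(0,2) -> caps B=0 W=0
Move 4: W@(1,0) -> caps B=0 W=0
Move 5: B@(3,3) -> caps B=0 W=0
Move 6: W@(1,2) -> caps B=0 W=0
Move 7: B@(1,1) -> caps B=0 W=0
Move 8: W@(3,0) -> caps B=0 W=0
Move 9: B@(2,2) -> caps B=0 W=0
Move 10: W@(2,3) -> caps B=0 W=0
Move 11: B@(2,0) -> caps B=0 W=0
Move 12: W@(3,2) -> caps B=0 W=1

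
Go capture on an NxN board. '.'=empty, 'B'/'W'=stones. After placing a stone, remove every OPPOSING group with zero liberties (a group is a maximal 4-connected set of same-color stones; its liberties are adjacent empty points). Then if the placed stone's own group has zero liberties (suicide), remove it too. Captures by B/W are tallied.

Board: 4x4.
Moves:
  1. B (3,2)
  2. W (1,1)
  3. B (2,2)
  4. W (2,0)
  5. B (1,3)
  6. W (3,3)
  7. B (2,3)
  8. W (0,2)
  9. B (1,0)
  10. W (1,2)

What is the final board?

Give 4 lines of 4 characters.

Move 1: B@(3,2) -> caps B=0 W=0
Move 2: W@(1,1) -> caps B=0 W=0
Move 3: B@(2,2) -> caps B=0 W=0
Move 4: W@(2,0) -> caps B=0 W=0
Move 5: B@(1,3) -> caps B=0 W=0
Move 6: W@(3,3) -> caps B=0 W=0
Move 7: B@(2,3) -> caps B=1 W=0
Move 8: W@(0,2) -> caps B=1 W=0
Move 9: B@(1,0) -> caps B=1 W=0
Move 10: W@(1,2) -> caps B=1 W=0

Answer: ..W.
BWWB
W.BB
..B.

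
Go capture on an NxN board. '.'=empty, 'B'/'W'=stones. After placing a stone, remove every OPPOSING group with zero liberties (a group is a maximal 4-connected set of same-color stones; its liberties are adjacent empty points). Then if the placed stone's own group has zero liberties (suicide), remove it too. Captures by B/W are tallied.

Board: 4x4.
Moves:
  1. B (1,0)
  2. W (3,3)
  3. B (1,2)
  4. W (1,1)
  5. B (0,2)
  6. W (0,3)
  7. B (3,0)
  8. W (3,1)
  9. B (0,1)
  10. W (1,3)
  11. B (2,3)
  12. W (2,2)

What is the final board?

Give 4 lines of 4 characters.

Move 1: B@(1,0) -> caps B=0 W=0
Move 2: W@(3,3) -> caps B=0 W=0
Move 3: B@(1,2) -> caps B=0 W=0
Move 4: W@(1,1) -> caps B=0 W=0
Move 5: B@(0,2) -> caps B=0 W=0
Move 6: W@(0,3) -> caps B=0 W=0
Move 7: B@(3,0) -> caps B=0 W=0
Move 8: W@(3,1) -> caps B=0 W=0
Move 9: B@(0,1) -> caps B=0 W=0
Move 10: W@(1,3) -> caps B=0 W=0
Move 11: B@(2,3) -> caps B=2 W=0
Move 12: W@(2,2) -> caps B=2 W=0

Answer: .BB.
BWB.
..WB
BW.W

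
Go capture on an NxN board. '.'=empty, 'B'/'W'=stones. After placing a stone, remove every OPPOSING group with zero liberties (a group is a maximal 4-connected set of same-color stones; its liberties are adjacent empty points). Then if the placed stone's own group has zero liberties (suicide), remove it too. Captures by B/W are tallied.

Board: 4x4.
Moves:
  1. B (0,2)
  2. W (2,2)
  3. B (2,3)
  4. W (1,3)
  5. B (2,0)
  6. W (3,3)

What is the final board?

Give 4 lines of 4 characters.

Move 1: B@(0,2) -> caps B=0 W=0
Move 2: W@(2,2) -> caps B=0 W=0
Move 3: B@(2,3) -> caps B=0 W=0
Move 4: W@(1,3) -> caps B=0 W=0
Move 5: B@(2,0) -> caps B=0 W=0
Move 6: W@(3,3) -> caps B=0 W=1

Answer: ..B.
...W
B.W.
...W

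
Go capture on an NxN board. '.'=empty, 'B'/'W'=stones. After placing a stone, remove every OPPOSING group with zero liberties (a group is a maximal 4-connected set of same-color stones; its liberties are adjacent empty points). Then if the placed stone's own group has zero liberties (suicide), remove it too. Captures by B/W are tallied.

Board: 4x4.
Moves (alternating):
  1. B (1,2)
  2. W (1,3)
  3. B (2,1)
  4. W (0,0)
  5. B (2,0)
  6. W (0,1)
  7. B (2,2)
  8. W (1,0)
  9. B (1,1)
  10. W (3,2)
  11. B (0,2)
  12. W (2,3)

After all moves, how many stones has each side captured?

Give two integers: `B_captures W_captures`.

Move 1: B@(1,2) -> caps B=0 W=0
Move 2: W@(1,3) -> caps B=0 W=0
Move 3: B@(2,1) -> caps B=0 W=0
Move 4: W@(0,0) -> caps B=0 W=0
Move 5: B@(2,0) -> caps B=0 W=0
Move 6: W@(0,1) -> caps B=0 W=0
Move 7: B@(2,2) -> caps B=0 W=0
Move 8: W@(1,0) -> caps B=0 W=0
Move 9: B@(1,1) -> caps B=0 W=0
Move 10: W@(3,2) -> caps B=0 W=0
Move 11: B@(0,2) -> caps B=3 W=0
Move 12: W@(2,3) -> caps B=3 W=0

Answer: 3 0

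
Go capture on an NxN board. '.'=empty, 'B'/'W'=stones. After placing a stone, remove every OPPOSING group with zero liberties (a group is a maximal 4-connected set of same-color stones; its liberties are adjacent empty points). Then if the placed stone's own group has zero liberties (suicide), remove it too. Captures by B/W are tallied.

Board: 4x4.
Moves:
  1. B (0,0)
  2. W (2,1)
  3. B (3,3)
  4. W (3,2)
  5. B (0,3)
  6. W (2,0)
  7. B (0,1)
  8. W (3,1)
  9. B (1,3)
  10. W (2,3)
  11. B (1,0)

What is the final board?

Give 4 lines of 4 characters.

Move 1: B@(0,0) -> caps B=0 W=0
Move 2: W@(2,1) -> caps B=0 W=0
Move 3: B@(3,3) -> caps B=0 W=0
Move 4: W@(3,2) -> caps B=0 W=0
Move 5: B@(0,3) -> caps B=0 W=0
Move 6: W@(2,0) -> caps B=0 W=0
Move 7: B@(0,1) -> caps B=0 W=0
Move 8: W@(3,1) -> caps B=0 W=0
Move 9: B@(1,3) -> caps B=0 W=0
Move 10: W@(2,3) -> caps B=0 W=1
Move 11: B@(1,0) -> caps B=0 W=1

Answer: BB.B
B..B
WW.W
.WW.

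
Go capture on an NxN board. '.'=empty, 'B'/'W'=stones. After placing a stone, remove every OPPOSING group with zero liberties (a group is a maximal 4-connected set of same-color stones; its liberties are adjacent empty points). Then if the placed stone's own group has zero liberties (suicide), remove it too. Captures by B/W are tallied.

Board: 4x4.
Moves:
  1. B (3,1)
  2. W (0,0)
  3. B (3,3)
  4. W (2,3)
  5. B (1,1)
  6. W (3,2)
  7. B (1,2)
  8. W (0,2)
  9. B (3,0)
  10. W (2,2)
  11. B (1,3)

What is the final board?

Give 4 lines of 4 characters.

Move 1: B@(3,1) -> caps B=0 W=0
Move 2: W@(0,0) -> caps B=0 W=0
Move 3: B@(3,3) -> caps B=0 W=0
Move 4: W@(2,3) -> caps B=0 W=0
Move 5: B@(1,1) -> caps B=0 W=0
Move 6: W@(3,2) -> caps B=0 W=1
Move 7: B@(1,2) -> caps B=0 W=1
Move 8: W@(0,2) -> caps B=0 W=1
Move 9: B@(3,0) -> caps B=0 W=1
Move 10: W@(2,2) -> caps B=0 W=1
Move 11: B@(1,3) -> caps B=0 W=1

Answer: W.W.
.BBB
..WW
BBW.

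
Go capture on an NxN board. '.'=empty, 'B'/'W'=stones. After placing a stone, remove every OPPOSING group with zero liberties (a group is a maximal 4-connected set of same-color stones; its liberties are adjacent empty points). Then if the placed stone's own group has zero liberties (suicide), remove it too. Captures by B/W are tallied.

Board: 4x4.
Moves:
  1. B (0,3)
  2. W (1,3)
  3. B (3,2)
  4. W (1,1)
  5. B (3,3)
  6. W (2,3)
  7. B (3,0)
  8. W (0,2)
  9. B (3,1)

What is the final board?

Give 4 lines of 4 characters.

Move 1: B@(0,3) -> caps B=0 W=0
Move 2: W@(1,3) -> caps B=0 W=0
Move 3: B@(3,2) -> caps B=0 W=0
Move 4: W@(1,1) -> caps B=0 W=0
Move 5: B@(3,3) -> caps B=0 W=0
Move 6: W@(2,3) -> caps B=0 W=0
Move 7: B@(3,0) -> caps B=0 W=0
Move 8: W@(0,2) -> caps B=0 W=1
Move 9: B@(3,1) -> caps B=0 W=1

Answer: ..W.
.W.W
...W
BBBB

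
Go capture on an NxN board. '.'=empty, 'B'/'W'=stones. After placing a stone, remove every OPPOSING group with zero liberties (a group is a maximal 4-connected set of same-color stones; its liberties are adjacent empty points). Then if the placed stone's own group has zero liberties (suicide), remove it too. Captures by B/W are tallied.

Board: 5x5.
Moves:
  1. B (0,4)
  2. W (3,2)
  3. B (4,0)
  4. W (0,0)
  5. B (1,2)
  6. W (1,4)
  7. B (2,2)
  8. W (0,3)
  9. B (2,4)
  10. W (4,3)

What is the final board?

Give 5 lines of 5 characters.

Answer: W..W.
..B.W
..B.B
..W..
B..W.

Derivation:
Move 1: B@(0,4) -> caps B=0 W=0
Move 2: W@(3,2) -> caps B=0 W=0
Move 3: B@(4,0) -> caps B=0 W=0
Move 4: W@(0,0) -> caps B=0 W=0
Move 5: B@(1,2) -> caps B=0 W=0
Move 6: W@(1,4) -> caps B=0 W=0
Move 7: B@(2,2) -> caps B=0 W=0
Move 8: W@(0,3) -> caps B=0 W=1
Move 9: B@(2,4) -> caps B=0 W=1
Move 10: W@(4,3) -> caps B=0 W=1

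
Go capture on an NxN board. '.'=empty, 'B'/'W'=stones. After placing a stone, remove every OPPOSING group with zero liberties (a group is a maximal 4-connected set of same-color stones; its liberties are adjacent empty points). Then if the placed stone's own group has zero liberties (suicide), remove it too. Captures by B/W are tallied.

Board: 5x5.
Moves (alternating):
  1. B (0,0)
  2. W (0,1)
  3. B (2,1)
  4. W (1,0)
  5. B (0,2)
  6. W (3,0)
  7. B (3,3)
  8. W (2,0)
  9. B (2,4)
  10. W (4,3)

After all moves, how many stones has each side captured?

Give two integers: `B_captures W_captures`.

Answer: 0 1

Derivation:
Move 1: B@(0,0) -> caps B=0 W=0
Move 2: W@(0,1) -> caps B=0 W=0
Move 3: B@(2,1) -> caps B=0 W=0
Move 4: W@(1,0) -> caps B=0 W=1
Move 5: B@(0,2) -> caps B=0 W=1
Move 6: W@(3,0) -> caps B=0 W=1
Move 7: B@(3,3) -> caps B=0 W=1
Move 8: W@(2,0) -> caps B=0 W=1
Move 9: B@(2,4) -> caps B=0 W=1
Move 10: W@(4,3) -> caps B=0 W=1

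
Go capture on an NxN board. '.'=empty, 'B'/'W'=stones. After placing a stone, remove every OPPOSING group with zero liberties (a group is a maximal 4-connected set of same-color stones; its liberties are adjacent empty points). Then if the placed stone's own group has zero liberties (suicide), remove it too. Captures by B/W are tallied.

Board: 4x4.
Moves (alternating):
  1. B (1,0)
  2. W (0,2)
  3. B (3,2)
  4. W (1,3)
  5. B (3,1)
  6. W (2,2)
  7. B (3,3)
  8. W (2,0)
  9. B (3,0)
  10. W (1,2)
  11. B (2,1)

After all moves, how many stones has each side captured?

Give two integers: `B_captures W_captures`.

Answer: 1 0

Derivation:
Move 1: B@(1,0) -> caps B=0 W=0
Move 2: W@(0,2) -> caps B=0 W=0
Move 3: B@(3,2) -> caps B=0 W=0
Move 4: W@(1,3) -> caps B=0 W=0
Move 5: B@(3,1) -> caps B=0 W=0
Move 6: W@(2,2) -> caps B=0 W=0
Move 7: B@(3,3) -> caps B=0 W=0
Move 8: W@(2,0) -> caps B=0 W=0
Move 9: B@(3,0) -> caps B=0 W=0
Move 10: W@(1,2) -> caps B=0 W=0
Move 11: B@(2,1) -> caps B=1 W=0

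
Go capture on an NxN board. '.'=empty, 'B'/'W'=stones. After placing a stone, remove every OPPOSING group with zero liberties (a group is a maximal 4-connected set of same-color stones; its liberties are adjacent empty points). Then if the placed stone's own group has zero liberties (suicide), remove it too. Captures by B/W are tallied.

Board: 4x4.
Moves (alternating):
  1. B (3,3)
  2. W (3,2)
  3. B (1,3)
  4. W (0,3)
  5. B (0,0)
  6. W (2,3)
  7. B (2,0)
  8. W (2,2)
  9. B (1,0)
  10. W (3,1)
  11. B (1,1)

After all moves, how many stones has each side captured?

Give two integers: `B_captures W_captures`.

Move 1: B@(3,3) -> caps B=0 W=0
Move 2: W@(3,2) -> caps B=0 W=0
Move 3: B@(1,3) -> caps B=0 W=0
Move 4: W@(0,3) -> caps B=0 W=0
Move 5: B@(0,0) -> caps B=0 W=0
Move 6: W@(2,3) -> caps B=0 W=1
Move 7: B@(2,0) -> caps B=0 W=1
Move 8: W@(2,2) -> caps B=0 W=1
Move 9: B@(1,0) -> caps B=0 W=1
Move 10: W@(3,1) -> caps B=0 W=1
Move 11: B@(1,1) -> caps B=0 W=1

Answer: 0 1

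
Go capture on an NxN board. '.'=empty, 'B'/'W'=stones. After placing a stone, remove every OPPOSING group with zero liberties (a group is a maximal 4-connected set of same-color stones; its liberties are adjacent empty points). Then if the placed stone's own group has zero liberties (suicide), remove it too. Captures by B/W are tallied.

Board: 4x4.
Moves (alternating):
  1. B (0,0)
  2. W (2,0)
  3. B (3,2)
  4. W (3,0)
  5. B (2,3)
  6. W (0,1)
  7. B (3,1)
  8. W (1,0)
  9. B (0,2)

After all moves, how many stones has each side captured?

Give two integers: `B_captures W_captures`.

Move 1: B@(0,0) -> caps B=0 W=0
Move 2: W@(2,0) -> caps B=0 W=0
Move 3: B@(3,2) -> caps B=0 W=0
Move 4: W@(3,0) -> caps B=0 W=0
Move 5: B@(2,3) -> caps B=0 W=0
Move 6: W@(0,1) -> caps B=0 W=0
Move 7: B@(3,1) -> caps B=0 W=0
Move 8: W@(1,0) -> caps B=0 W=1
Move 9: B@(0,2) -> caps B=0 W=1

Answer: 0 1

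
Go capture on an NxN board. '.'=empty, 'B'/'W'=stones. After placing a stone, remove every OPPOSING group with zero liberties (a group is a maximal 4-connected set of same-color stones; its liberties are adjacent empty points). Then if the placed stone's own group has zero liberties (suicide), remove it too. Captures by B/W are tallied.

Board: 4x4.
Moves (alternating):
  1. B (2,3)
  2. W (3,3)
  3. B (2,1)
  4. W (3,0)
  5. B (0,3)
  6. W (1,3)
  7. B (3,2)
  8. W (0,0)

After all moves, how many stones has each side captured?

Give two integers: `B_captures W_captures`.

Move 1: B@(2,3) -> caps B=0 W=0
Move 2: W@(3,3) -> caps B=0 W=0
Move 3: B@(2,1) -> caps B=0 W=0
Move 4: W@(3,0) -> caps B=0 W=0
Move 5: B@(0,3) -> caps B=0 W=0
Move 6: W@(1,3) -> caps B=0 W=0
Move 7: B@(3,2) -> caps B=1 W=0
Move 8: W@(0,0) -> caps B=1 W=0

Answer: 1 0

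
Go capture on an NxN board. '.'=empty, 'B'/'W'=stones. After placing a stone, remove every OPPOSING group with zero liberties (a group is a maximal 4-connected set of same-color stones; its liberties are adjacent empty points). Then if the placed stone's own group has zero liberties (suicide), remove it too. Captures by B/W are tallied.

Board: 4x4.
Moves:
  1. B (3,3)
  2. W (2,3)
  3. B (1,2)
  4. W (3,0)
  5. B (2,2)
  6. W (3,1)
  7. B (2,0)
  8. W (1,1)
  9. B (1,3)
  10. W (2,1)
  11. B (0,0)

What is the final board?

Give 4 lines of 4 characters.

Move 1: B@(3,3) -> caps B=0 W=0
Move 2: W@(2,3) -> caps B=0 W=0
Move 3: B@(1,2) -> caps B=0 W=0
Move 4: W@(3,0) -> caps B=0 W=0
Move 5: B@(2,2) -> caps B=0 W=0
Move 6: W@(3,1) -> caps B=0 W=0
Move 7: B@(2,0) -> caps B=0 W=0
Move 8: W@(1,1) -> caps B=0 W=0
Move 9: B@(1,3) -> caps B=1 W=0
Move 10: W@(2,1) -> caps B=1 W=0
Move 11: B@(0,0) -> caps B=1 W=0

Answer: B...
.WBB
BWB.
WW.B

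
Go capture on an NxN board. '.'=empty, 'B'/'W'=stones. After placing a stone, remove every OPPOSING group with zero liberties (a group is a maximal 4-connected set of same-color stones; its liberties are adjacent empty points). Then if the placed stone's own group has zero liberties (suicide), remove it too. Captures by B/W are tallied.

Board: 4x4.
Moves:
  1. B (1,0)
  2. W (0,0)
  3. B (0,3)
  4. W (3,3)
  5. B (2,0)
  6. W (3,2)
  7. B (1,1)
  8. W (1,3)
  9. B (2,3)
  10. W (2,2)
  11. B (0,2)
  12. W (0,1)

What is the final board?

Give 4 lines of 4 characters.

Move 1: B@(1,0) -> caps B=0 W=0
Move 2: W@(0,0) -> caps B=0 W=0
Move 3: B@(0,3) -> caps B=0 W=0
Move 4: W@(3,3) -> caps B=0 W=0
Move 5: B@(2,0) -> caps B=0 W=0
Move 6: W@(3,2) -> caps B=0 W=0
Move 7: B@(1,1) -> caps B=0 W=0
Move 8: W@(1,3) -> caps B=0 W=0
Move 9: B@(2,3) -> caps B=0 W=0
Move 10: W@(2,2) -> caps B=0 W=1
Move 11: B@(0,2) -> caps B=0 W=1
Move 12: W@(0,1) -> caps B=0 W=1

Answer: ..BB
BB.W
B.W.
..WW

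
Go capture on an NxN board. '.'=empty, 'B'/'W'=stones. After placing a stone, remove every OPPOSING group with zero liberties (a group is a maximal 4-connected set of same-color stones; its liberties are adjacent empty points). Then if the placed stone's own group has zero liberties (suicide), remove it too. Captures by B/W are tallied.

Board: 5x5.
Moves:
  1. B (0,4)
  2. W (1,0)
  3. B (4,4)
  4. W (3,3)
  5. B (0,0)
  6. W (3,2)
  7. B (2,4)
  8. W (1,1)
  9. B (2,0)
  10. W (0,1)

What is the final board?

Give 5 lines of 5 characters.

Move 1: B@(0,4) -> caps B=0 W=0
Move 2: W@(1,0) -> caps B=0 W=0
Move 3: B@(4,4) -> caps B=0 W=0
Move 4: W@(3,3) -> caps B=0 W=0
Move 5: B@(0,0) -> caps B=0 W=0
Move 6: W@(3,2) -> caps B=0 W=0
Move 7: B@(2,4) -> caps B=0 W=0
Move 8: W@(1,1) -> caps B=0 W=0
Move 9: B@(2,0) -> caps B=0 W=0
Move 10: W@(0,1) -> caps B=0 W=1

Answer: .W..B
WW...
B...B
..WW.
....B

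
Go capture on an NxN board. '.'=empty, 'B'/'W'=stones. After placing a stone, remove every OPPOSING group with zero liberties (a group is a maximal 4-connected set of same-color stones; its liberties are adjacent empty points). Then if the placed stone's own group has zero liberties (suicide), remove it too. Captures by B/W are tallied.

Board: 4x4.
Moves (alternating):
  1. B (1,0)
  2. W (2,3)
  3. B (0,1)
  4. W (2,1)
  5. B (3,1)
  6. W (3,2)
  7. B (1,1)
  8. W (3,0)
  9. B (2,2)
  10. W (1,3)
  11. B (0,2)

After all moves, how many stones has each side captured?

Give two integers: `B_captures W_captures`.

Move 1: B@(1,0) -> caps B=0 W=0
Move 2: W@(2,3) -> caps B=0 W=0
Move 3: B@(0,1) -> caps B=0 W=0
Move 4: W@(2,1) -> caps B=0 W=0
Move 5: B@(3,1) -> caps B=0 W=0
Move 6: W@(3,2) -> caps B=0 W=0
Move 7: B@(1,1) -> caps B=0 W=0
Move 8: W@(3,0) -> caps B=0 W=1
Move 9: B@(2,2) -> caps B=0 W=1
Move 10: W@(1,3) -> caps B=0 W=1
Move 11: B@(0,2) -> caps B=0 W=1

Answer: 0 1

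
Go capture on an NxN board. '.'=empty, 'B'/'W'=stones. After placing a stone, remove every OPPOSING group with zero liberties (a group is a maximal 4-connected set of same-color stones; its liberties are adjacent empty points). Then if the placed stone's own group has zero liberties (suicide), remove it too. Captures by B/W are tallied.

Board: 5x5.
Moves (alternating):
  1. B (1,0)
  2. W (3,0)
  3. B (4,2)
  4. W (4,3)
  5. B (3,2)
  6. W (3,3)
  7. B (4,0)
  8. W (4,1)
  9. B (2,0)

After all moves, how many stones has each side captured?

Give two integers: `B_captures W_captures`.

Move 1: B@(1,0) -> caps B=0 W=0
Move 2: W@(3,0) -> caps B=0 W=0
Move 3: B@(4,2) -> caps B=0 W=0
Move 4: W@(4,3) -> caps B=0 W=0
Move 5: B@(3,2) -> caps B=0 W=0
Move 6: W@(3,3) -> caps B=0 W=0
Move 7: B@(4,0) -> caps B=0 W=0
Move 8: W@(4,1) -> caps B=0 W=1
Move 9: B@(2,0) -> caps B=0 W=1

Answer: 0 1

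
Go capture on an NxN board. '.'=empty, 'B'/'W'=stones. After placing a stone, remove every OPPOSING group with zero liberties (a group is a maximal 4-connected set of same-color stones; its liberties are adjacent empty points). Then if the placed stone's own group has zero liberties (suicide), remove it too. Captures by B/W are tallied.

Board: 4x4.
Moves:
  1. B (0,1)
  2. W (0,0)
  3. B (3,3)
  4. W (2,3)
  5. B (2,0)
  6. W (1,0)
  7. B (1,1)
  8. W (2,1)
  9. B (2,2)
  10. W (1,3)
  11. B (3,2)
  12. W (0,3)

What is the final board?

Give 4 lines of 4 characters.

Answer: .B.W
.B.W
BWBW
..BB

Derivation:
Move 1: B@(0,1) -> caps B=0 W=0
Move 2: W@(0,0) -> caps B=0 W=0
Move 3: B@(3,3) -> caps B=0 W=0
Move 4: W@(2,3) -> caps B=0 W=0
Move 5: B@(2,0) -> caps B=0 W=0
Move 6: W@(1,0) -> caps B=0 W=0
Move 7: B@(1,1) -> caps B=2 W=0
Move 8: W@(2,1) -> caps B=2 W=0
Move 9: B@(2,2) -> caps B=2 W=0
Move 10: W@(1,3) -> caps B=2 W=0
Move 11: B@(3,2) -> caps B=2 W=0
Move 12: W@(0,3) -> caps B=2 W=0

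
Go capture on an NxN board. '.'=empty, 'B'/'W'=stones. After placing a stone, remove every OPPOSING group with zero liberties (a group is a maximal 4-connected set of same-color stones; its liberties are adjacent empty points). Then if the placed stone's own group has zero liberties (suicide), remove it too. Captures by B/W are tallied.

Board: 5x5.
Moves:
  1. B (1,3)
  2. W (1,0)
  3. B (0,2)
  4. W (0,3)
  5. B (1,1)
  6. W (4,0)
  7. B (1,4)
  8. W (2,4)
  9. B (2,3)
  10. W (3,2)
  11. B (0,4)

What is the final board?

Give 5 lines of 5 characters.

Move 1: B@(1,3) -> caps B=0 W=0
Move 2: W@(1,0) -> caps B=0 W=0
Move 3: B@(0,2) -> caps B=0 W=0
Move 4: W@(0,3) -> caps B=0 W=0
Move 5: B@(1,1) -> caps B=0 W=0
Move 6: W@(4,0) -> caps B=0 W=0
Move 7: B@(1,4) -> caps B=0 W=0
Move 8: W@(2,4) -> caps B=0 W=0
Move 9: B@(2,3) -> caps B=0 W=0
Move 10: W@(3,2) -> caps B=0 W=0
Move 11: B@(0,4) -> caps B=1 W=0

Answer: ..B.B
WB.BB
...BW
..W..
W....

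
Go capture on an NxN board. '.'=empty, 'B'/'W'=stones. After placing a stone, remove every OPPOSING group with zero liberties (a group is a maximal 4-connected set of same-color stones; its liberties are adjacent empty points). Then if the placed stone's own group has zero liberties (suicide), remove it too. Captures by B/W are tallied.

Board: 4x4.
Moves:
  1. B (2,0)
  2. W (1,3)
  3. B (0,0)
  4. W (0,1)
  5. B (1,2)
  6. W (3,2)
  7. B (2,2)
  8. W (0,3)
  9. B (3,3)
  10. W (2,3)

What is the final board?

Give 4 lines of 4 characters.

Answer: BW.W
..BW
B.BW
..W.

Derivation:
Move 1: B@(2,0) -> caps B=0 W=0
Move 2: W@(1,3) -> caps B=0 W=0
Move 3: B@(0,0) -> caps B=0 W=0
Move 4: W@(0,1) -> caps B=0 W=0
Move 5: B@(1,2) -> caps B=0 W=0
Move 6: W@(3,2) -> caps B=0 W=0
Move 7: B@(2,2) -> caps B=0 W=0
Move 8: W@(0,3) -> caps B=0 W=0
Move 9: B@(3,3) -> caps B=0 W=0
Move 10: W@(2,3) -> caps B=0 W=1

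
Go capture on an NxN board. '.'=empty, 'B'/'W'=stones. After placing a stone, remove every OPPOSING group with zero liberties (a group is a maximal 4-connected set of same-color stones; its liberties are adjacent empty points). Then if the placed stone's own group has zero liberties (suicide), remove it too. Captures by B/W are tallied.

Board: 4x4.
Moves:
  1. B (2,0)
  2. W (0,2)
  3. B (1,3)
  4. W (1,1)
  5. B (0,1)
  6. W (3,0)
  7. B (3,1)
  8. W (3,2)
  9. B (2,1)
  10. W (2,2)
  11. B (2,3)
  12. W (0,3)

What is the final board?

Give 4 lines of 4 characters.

Answer: .BWW
.W.B
BBWB
.BW.

Derivation:
Move 1: B@(2,0) -> caps B=0 W=0
Move 2: W@(0,2) -> caps B=0 W=0
Move 3: B@(1,3) -> caps B=0 W=0
Move 4: W@(1,1) -> caps B=0 W=0
Move 5: B@(0,1) -> caps B=0 W=0
Move 6: W@(3,0) -> caps B=0 W=0
Move 7: B@(3,1) -> caps B=1 W=0
Move 8: W@(3,2) -> caps B=1 W=0
Move 9: B@(2,1) -> caps B=1 W=0
Move 10: W@(2,2) -> caps B=1 W=0
Move 11: B@(2,3) -> caps B=1 W=0
Move 12: W@(0,3) -> caps B=1 W=0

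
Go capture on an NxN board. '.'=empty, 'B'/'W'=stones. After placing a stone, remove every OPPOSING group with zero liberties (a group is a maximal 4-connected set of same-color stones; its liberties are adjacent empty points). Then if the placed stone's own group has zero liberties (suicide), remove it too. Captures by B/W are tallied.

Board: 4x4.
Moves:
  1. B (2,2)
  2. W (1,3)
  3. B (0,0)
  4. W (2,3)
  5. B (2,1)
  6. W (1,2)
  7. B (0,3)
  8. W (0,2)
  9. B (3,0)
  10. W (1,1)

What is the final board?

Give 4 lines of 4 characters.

Move 1: B@(2,2) -> caps B=0 W=0
Move 2: W@(1,3) -> caps B=0 W=0
Move 3: B@(0,0) -> caps B=0 W=0
Move 4: W@(2,3) -> caps B=0 W=0
Move 5: B@(2,1) -> caps B=0 W=0
Move 6: W@(1,2) -> caps B=0 W=0
Move 7: B@(0,3) -> caps B=0 W=0
Move 8: W@(0,2) -> caps B=0 W=1
Move 9: B@(3,0) -> caps B=0 W=1
Move 10: W@(1,1) -> caps B=0 W=1

Answer: B.W.
.WWW
.BBW
B...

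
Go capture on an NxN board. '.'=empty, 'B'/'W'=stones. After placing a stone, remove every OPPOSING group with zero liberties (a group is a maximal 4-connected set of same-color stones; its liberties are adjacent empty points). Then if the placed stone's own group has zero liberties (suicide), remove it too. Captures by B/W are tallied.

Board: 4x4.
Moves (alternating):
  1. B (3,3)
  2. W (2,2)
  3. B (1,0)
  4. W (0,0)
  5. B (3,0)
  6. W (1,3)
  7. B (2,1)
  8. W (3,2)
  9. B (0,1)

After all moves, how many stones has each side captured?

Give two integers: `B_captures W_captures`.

Answer: 1 0

Derivation:
Move 1: B@(3,3) -> caps B=0 W=0
Move 2: W@(2,2) -> caps B=0 W=0
Move 3: B@(1,0) -> caps B=0 W=0
Move 4: W@(0,0) -> caps B=0 W=0
Move 5: B@(3,0) -> caps B=0 W=0
Move 6: W@(1,3) -> caps B=0 W=0
Move 7: B@(2,1) -> caps B=0 W=0
Move 8: W@(3,2) -> caps B=0 W=0
Move 9: B@(0,1) -> caps B=1 W=0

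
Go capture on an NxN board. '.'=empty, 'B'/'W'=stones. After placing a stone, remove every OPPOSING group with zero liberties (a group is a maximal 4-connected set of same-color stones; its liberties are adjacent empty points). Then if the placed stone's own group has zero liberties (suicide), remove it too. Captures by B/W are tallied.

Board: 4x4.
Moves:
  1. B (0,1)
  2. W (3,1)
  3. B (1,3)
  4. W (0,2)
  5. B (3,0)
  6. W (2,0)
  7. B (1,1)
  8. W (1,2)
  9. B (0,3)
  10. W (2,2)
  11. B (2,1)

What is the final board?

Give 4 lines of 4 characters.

Answer: .BWB
.BWB
WBW.
.W..

Derivation:
Move 1: B@(0,1) -> caps B=0 W=0
Move 2: W@(3,1) -> caps B=0 W=0
Move 3: B@(1,3) -> caps B=0 W=0
Move 4: W@(0,2) -> caps B=0 W=0
Move 5: B@(3,0) -> caps B=0 W=0
Move 6: W@(2,0) -> caps B=0 W=1
Move 7: B@(1,1) -> caps B=0 W=1
Move 8: W@(1,2) -> caps B=0 W=1
Move 9: B@(0,3) -> caps B=0 W=1
Move 10: W@(2,2) -> caps B=0 W=1
Move 11: B@(2,1) -> caps B=0 W=1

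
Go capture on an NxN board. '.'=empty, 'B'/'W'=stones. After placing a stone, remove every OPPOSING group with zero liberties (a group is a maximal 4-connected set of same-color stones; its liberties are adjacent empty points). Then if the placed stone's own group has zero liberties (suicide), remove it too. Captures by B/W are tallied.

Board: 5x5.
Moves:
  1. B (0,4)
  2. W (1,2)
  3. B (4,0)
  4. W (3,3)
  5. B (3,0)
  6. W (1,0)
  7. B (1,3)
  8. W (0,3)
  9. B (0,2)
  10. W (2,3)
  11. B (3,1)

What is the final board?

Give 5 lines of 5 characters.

Move 1: B@(0,4) -> caps B=0 W=0
Move 2: W@(1,2) -> caps B=0 W=0
Move 3: B@(4,0) -> caps B=0 W=0
Move 4: W@(3,3) -> caps B=0 W=0
Move 5: B@(3,0) -> caps B=0 W=0
Move 6: W@(1,0) -> caps B=0 W=0
Move 7: B@(1,3) -> caps B=0 W=0
Move 8: W@(0,3) -> caps B=0 W=0
Move 9: B@(0,2) -> caps B=1 W=0
Move 10: W@(2,3) -> caps B=1 W=0
Move 11: B@(3,1) -> caps B=1 W=0

Answer: ..B.B
W.WB.
...W.
BB.W.
B....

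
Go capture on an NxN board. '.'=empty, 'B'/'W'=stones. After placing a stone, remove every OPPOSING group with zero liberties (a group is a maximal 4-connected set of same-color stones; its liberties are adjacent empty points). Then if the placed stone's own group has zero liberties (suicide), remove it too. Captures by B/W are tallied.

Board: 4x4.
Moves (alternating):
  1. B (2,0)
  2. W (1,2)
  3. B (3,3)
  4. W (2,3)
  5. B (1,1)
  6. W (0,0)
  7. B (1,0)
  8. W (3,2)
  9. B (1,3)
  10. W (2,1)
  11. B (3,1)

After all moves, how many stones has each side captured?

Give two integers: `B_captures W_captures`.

Answer: 0 1

Derivation:
Move 1: B@(2,0) -> caps B=0 W=0
Move 2: W@(1,2) -> caps B=0 W=0
Move 3: B@(3,3) -> caps B=0 W=0
Move 4: W@(2,3) -> caps B=0 W=0
Move 5: B@(1,1) -> caps B=0 W=0
Move 6: W@(0,0) -> caps B=0 W=0
Move 7: B@(1,0) -> caps B=0 W=0
Move 8: W@(3,2) -> caps B=0 W=1
Move 9: B@(1,3) -> caps B=0 W=1
Move 10: W@(2,1) -> caps B=0 W=1
Move 11: B@(3,1) -> caps B=0 W=1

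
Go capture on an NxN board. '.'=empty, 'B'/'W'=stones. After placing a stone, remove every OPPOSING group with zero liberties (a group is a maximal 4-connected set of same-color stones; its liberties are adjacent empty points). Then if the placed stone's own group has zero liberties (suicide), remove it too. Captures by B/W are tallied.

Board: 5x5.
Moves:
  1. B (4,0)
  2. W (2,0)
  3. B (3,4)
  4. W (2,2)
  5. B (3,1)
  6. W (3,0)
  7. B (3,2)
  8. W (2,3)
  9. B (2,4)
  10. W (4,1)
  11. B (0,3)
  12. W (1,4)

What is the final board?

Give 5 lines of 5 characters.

Answer: ...B.
....W
W.WWB
WBB.B
.W...

Derivation:
Move 1: B@(4,0) -> caps B=0 W=0
Move 2: W@(2,0) -> caps B=0 W=0
Move 3: B@(3,4) -> caps B=0 W=0
Move 4: W@(2,2) -> caps B=0 W=0
Move 5: B@(3,1) -> caps B=0 W=0
Move 6: W@(3,0) -> caps B=0 W=0
Move 7: B@(3,2) -> caps B=0 W=0
Move 8: W@(2,3) -> caps B=0 W=0
Move 9: B@(2,4) -> caps B=0 W=0
Move 10: W@(4,1) -> caps B=0 W=1
Move 11: B@(0,3) -> caps B=0 W=1
Move 12: W@(1,4) -> caps B=0 W=1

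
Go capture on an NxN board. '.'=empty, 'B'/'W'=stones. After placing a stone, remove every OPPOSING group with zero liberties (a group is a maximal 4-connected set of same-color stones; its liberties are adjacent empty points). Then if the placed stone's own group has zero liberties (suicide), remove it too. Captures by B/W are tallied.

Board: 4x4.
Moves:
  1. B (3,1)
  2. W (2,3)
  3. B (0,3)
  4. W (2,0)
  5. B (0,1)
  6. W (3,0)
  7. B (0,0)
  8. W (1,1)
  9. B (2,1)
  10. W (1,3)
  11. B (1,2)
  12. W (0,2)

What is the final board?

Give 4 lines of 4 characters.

Move 1: B@(3,1) -> caps B=0 W=0
Move 2: W@(2,3) -> caps B=0 W=0
Move 3: B@(0,3) -> caps B=0 W=0
Move 4: W@(2,0) -> caps B=0 W=0
Move 5: B@(0,1) -> caps B=0 W=0
Move 6: W@(3,0) -> caps B=0 W=0
Move 7: B@(0,0) -> caps B=0 W=0
Move 8: W@(1,1) -> caps B=0 W=0
Move 9: B@(2,1) -> caps B=0 W=0
Move 10: W@(1,3) -> caps B=0 W=0
Move 11: B@(1,2) -> caps B=0 W=0
Move 12: W@(0,2) -> caps B=0 W=1

Answer: BBW.
.WBW
WB.W
WB..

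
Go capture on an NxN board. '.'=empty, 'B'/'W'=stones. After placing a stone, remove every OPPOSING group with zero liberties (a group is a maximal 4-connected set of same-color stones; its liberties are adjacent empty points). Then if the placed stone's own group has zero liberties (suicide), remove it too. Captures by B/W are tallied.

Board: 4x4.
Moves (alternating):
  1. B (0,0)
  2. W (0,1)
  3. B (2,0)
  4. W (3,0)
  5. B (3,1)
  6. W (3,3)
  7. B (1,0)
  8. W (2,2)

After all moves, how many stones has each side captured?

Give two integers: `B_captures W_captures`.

Answer: 1 0

Derivation:
Move 1: B@(0,0) -> caps B=0 W=0
Move 2: W@(0,1) -> caps B=0 W=0
Move 3: B@(2,0) -> caps B=0 W=0
Move 4: W@(3,0) -> caps B=0 W=0
Move 5: B@(3,1) -> caps B=1 W=0
Move 6: W@(3,3) -> caps B=1 W=0
Move 7: B@(1,0) -> caps B=1 W=0
Move 8: W@(2,2) -> caps B=1 W=0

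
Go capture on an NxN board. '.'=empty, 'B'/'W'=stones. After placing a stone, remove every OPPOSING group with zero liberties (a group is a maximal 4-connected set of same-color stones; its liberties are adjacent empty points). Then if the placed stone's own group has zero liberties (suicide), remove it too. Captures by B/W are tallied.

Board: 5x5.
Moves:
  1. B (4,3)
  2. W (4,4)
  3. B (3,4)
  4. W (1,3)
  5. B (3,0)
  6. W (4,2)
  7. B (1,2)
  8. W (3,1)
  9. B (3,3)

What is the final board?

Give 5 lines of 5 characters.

Answer: .....
..BW.
.....
BW.BB
..WB.

Derivation:
Move 1: B@(4,3) -> caps B=0 W=0
Move 2: W@(4,4) -> caps B=0 W=0
Move 3: B@(3,4) -> caps B=1 W=0
Move 4: W@(1,3) -> caps B=1 W=0
Move 5: B@(3,0) -> caps B=1 W=0
Move 6: W@(4,2) -> caps B=1 W=0
Move 7: B@(1,2) -> caps B=1 W=0
Move 8: W@(3,1) -> caps B=1 W=0
Move 9: B@(3,3) -> caps B=1 W=0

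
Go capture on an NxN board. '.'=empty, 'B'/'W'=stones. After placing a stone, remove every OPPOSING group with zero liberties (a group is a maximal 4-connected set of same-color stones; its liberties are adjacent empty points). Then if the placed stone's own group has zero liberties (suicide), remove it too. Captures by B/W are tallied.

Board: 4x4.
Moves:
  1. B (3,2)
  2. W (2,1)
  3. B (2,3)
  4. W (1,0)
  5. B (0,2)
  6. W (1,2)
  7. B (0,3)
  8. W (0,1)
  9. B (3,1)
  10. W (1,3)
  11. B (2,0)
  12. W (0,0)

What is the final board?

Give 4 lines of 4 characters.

Move 1: B@(3,2) -> caps B=0 W=0
Move 2: W@(2,1) -> caps B=0 W=0
Move 3: B@(2,3) -> caps B=0 W=0
Move 4: W@(1,0) -> caps B=0 W=0
Move 5: B@(0,2) -> caps B=0 W=0
Move 6: W@(1,2) -> caps B=0 W=0
Move 7: B@(0,3) -> caps B=0 W=0
Move 8: W@(0,1) -> caps B=0 W=0
Move 9: B@(3,1) -> caps B=0 W=0
Move 10: W@(1,3) -> caps B=0 W=2
Move 11: B@(2,0) -> caps B=0 W=2
Move 12: W@(0,0) -> caps B=0 W=2

Answer: WW..
W.WW
BW.B
.BB.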